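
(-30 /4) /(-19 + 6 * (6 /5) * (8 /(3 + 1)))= 1.63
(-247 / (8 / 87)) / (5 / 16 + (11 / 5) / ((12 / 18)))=-214890 / 289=-743.56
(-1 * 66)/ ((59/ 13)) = -858/ 59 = -14.54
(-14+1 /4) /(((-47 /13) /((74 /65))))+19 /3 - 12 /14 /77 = 1619081 /151998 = 10.65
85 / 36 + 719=25969 / 36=721.36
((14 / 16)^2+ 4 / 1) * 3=915 / 64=14.30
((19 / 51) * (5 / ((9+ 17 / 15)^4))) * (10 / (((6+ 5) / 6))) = 1265625 / 1313416192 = 0.00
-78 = -78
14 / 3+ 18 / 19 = 5.61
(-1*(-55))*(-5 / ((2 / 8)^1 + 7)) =-1100 / 29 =-37.93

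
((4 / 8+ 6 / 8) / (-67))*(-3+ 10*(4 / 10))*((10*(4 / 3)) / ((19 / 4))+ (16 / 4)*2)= -770 / 3819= -0.20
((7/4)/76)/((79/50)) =175/12008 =0.01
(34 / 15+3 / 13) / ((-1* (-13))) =487 / 2535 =0.19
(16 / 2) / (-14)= -4 / 7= -0.57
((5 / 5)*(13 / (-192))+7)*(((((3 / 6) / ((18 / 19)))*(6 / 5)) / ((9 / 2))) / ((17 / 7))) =177023 / 440640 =0.40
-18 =-18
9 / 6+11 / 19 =79 / 38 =2.08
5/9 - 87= -778/9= -86.44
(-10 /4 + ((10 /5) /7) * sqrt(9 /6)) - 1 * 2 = -9 /2 + sqrt(6) /7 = -4.15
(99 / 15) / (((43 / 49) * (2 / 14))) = 11319 / 215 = 52.65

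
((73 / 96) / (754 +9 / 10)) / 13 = 365 / 4710576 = 0.00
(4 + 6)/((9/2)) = 20/9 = 2.22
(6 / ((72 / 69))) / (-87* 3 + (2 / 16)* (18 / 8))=-184 / 8343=-0.02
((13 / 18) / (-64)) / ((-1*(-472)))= -13 / 543744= -0.00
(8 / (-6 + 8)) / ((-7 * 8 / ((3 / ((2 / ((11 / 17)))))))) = -33 / 476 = -0.07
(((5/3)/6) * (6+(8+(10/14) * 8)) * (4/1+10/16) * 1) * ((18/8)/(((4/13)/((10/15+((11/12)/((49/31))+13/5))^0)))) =185.21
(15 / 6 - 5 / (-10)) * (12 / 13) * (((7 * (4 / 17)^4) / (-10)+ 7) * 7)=736429428 / 5428865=135.65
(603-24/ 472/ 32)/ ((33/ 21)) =383.73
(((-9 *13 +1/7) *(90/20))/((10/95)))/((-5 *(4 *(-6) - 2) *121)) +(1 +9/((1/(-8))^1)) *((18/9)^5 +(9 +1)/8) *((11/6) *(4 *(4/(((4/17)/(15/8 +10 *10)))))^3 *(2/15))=-3041928682223515239733/15855840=-191849103057517.94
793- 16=777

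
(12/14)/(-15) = -2/35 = -0.06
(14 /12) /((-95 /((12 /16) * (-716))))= 1253 /190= 6.59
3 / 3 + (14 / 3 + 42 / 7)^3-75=30770 / 27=1139.63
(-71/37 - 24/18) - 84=-9685/111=-87.25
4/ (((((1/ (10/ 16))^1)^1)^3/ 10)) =625/ 64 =9.77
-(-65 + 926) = -861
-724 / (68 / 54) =-9774 / 17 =-574.94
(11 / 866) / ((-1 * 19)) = -11 / 16454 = -0.00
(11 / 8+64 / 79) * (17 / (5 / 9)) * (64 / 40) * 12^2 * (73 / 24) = 92546334 / 1975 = 46858.90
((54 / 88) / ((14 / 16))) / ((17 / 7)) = 0.29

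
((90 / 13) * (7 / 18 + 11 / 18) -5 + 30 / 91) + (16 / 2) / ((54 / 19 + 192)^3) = 1300089724624 / 577112722641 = 2.25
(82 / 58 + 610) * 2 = 35462 / 29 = 1222.83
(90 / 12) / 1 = 7.50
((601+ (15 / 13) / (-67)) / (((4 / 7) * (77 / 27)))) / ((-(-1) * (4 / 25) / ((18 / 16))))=49687425 / 19162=2593.02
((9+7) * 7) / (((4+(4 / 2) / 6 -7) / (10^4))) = -420000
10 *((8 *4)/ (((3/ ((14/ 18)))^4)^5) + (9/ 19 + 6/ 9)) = 9184750960115314407186608159630/ 805432007229107866771594230819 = 11.40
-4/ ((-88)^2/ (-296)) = 37/ 242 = 0.15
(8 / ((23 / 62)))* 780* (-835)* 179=-57825019200 / 23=-2514131269.57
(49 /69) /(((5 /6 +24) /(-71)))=-6958 /3427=-2.03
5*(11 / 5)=11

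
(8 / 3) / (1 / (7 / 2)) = 28 / 3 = 9.33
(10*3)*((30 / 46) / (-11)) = -450 / 253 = -1.78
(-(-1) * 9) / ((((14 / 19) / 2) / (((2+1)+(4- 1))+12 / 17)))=19494 / 119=163.82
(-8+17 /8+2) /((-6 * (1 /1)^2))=31 /48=0.65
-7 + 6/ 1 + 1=0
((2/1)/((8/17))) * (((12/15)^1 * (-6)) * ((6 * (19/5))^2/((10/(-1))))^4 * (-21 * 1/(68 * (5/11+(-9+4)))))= -10121433.04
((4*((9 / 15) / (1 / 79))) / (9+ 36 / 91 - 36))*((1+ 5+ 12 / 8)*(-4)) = 57512 / 269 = 213.80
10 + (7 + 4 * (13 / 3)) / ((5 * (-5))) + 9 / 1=1352 / 75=18.03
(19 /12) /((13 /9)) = 1.10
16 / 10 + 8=48 / 5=9.60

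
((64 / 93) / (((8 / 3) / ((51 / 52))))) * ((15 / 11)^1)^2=22950 / 48763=0.47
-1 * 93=-93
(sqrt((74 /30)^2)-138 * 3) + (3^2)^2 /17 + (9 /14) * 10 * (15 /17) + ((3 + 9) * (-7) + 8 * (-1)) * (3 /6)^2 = -757012 /1785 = -424.10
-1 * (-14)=14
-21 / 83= -0.25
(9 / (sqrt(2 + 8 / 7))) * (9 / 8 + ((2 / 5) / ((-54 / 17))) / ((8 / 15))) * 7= 28 * sqrt(154) / 11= 31.59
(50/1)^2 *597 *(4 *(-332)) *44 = -87209760000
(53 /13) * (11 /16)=583 /208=2.80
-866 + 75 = -791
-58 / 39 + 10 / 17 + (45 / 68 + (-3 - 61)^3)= -40894501 / 156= -262144.24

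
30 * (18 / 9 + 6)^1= 240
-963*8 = -7704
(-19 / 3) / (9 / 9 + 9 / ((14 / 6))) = -133 / 102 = -1.30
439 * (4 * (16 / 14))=14048 / 7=2006.86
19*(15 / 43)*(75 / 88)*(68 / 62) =363375 / 58652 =6.20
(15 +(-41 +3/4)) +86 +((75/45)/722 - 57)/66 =2140280/35739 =59.89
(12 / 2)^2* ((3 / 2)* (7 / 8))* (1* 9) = 1701 / 4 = 425.25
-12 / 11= -1.09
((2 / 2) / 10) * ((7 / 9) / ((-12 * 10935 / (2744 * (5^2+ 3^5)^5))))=-3319449991072768 / 1476225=-2248607082.98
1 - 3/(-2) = 5/2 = 2.50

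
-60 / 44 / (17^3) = -15 / 54043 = -0.00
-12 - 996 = -1008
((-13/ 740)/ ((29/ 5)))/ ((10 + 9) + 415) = -13/ 1862728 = -0.00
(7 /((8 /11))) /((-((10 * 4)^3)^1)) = -77 /512000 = -0.00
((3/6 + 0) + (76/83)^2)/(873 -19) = 18441/11766412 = 0.00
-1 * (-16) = 16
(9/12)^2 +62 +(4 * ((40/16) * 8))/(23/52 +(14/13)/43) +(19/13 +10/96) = 1917973/8151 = 235.31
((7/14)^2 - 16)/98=-9/56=-0.16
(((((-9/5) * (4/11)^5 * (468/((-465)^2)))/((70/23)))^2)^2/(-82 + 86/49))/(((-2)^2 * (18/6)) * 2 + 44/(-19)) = -1095489498126415397948227584/434364321998507006561514556023774478735504150390625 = -0.00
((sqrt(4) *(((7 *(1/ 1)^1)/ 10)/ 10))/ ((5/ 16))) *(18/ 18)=56/ 125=0.45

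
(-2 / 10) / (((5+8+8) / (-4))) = 4 / 105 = 0.04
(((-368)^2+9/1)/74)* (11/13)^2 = 16387393/12506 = 1310.36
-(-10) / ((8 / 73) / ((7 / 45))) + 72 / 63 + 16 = 7897 / 252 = 31.34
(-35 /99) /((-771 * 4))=35 /305316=0.00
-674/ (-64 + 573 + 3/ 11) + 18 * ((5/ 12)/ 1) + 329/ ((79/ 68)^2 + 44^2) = 318488611497/ 50184424610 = 6.35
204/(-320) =-51/80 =-0.64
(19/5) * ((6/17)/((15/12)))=456/425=1.07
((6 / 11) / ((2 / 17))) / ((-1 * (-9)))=17 / 33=0.52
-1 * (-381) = 381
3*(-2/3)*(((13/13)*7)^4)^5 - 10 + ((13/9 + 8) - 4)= -1436260793357016059/9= -159584532595224006.56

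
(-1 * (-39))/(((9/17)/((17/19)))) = 3757/57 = 65.91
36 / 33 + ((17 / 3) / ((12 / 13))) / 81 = 37423 / 32076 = 1.17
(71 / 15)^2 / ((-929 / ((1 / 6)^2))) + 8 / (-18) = -3349441 / 7524900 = -0.45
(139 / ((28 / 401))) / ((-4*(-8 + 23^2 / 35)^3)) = -341401375 / 247011984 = -1.38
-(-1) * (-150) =-150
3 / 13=0.23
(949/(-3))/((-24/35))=33215/72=461.32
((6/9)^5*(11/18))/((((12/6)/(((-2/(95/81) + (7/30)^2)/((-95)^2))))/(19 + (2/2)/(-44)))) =-4714243/33751424250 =-0.00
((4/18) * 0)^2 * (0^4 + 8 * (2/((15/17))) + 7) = 0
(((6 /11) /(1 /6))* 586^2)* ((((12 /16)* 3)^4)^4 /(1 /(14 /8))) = 10022035602142726974567 /11811160064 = 848522545443.23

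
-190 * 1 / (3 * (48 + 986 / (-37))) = -703 / 237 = -2.97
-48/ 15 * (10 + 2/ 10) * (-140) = 22848/ 5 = 4569.60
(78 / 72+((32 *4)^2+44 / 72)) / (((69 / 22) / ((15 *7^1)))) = 227105725 / 414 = 548564.55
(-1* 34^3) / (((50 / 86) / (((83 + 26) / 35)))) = -184217848 / 875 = -210534.68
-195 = -195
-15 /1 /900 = -1 /60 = -0.02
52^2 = 2704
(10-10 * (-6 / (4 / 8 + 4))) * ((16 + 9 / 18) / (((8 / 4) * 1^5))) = 385 / 2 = 192.50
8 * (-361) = -2888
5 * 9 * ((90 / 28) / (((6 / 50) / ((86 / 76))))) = 725625 / 532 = 1363.96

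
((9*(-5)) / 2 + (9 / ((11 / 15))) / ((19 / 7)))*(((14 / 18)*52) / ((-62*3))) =75985 / 19437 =3.91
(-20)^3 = -8000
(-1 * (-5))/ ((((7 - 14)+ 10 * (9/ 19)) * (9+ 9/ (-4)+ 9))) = -380/ 2709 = -0.14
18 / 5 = 3.60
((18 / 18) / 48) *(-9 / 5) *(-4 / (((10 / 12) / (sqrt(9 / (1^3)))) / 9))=4.86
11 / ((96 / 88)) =121 / 12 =10.08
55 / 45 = 11 / 9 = 1.22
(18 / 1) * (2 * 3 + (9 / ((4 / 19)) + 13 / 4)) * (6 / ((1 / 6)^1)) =33696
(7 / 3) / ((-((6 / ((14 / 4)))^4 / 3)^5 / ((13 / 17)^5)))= -207384169513074768811051 / 67202357550574008451203072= -0.00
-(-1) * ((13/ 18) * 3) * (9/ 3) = 13/ 2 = 6.50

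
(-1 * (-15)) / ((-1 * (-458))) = 15 / 458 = 0.03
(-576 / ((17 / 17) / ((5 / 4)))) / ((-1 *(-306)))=-40 / 17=-2.35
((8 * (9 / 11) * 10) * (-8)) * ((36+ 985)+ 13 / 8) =-5890320 / 11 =-535483.64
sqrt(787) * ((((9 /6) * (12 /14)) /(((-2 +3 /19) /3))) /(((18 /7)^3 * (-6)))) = 133 * sqrt(787) /6480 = 0.58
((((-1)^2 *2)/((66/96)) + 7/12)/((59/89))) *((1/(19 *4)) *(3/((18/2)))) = 41029/1775664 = 0.02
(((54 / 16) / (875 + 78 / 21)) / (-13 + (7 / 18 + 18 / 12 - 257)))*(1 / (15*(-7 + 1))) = 189 / 1187389040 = 0.00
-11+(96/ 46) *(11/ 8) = -8.13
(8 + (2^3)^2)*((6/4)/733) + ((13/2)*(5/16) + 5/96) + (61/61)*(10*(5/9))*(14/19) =3170797/501372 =6.32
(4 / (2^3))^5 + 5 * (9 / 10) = 145 / 32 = 4.53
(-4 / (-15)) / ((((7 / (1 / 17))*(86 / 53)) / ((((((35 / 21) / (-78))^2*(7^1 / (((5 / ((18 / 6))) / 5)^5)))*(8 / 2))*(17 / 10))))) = 0.01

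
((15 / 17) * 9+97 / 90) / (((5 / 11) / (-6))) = -151789 / 1275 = -119.05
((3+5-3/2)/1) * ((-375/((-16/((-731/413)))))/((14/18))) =-32072625/92512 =-346.69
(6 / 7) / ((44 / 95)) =285 / 154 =1.85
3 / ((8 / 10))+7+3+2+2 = 71 / 4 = 17.75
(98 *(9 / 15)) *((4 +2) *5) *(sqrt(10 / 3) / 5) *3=1764 *sqrt(30) / 5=1932.37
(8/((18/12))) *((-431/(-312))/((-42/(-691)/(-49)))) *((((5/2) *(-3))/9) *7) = 34646.79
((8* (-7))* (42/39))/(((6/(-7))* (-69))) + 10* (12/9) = 33136/2691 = 12.31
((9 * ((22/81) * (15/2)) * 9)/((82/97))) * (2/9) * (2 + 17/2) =37345/82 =455.43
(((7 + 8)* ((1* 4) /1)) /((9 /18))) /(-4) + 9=-21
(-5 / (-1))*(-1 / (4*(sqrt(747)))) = -5*sqrt(83) / 996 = -0.05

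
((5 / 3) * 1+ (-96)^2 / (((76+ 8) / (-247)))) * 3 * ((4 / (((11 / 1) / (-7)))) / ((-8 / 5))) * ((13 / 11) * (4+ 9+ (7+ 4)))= -443861340 / 121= -3668275.54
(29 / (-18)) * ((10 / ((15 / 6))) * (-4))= 232 / 9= 25.78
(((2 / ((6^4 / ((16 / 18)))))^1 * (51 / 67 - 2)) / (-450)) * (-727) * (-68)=2051594 / 10989675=0.19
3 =3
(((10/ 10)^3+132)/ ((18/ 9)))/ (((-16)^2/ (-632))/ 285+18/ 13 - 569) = -38928435/ 332277202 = -0.12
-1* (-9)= 9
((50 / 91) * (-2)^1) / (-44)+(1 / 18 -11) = -196747 / 18018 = -10.92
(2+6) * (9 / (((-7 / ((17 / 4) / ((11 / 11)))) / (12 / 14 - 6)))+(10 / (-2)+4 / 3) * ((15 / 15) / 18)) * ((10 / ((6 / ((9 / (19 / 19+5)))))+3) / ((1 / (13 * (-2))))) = -42224468 / 1323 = -31915.70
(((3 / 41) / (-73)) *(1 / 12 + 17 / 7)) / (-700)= 211 / 58662800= 0.00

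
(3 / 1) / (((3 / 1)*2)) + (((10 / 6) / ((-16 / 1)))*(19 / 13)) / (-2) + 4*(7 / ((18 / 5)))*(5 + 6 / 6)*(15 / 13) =67919 / 1248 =54.42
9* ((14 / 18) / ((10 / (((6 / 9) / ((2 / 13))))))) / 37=91 / 1110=0.08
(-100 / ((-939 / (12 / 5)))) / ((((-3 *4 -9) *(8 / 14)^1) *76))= -5 / 17841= -0.00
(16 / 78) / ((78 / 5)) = 20 / 1521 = 0.01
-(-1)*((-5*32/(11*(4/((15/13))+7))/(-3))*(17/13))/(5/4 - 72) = -54400/6353633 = -0.01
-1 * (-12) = 12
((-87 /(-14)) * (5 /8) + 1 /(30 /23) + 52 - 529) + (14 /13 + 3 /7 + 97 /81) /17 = -472.19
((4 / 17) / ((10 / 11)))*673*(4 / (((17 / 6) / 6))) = 2132064 / 1445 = 1475.48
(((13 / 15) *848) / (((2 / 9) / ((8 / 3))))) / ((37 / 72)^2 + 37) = 228593664 / 965885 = 236.67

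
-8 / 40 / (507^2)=-1 / 1285245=-0.00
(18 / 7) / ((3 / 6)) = 36 / 7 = 5.14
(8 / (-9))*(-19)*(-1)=-152 / 9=-16.89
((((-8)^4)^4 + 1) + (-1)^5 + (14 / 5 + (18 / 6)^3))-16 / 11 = 15481123719087639 / 55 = 281474976710684.35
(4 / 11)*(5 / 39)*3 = 20 / 143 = 0.14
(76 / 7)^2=5776 / 49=117.88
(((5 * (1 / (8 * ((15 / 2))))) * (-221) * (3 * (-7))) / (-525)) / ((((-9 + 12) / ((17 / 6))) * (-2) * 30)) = 0.01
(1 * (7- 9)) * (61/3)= -122/3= -40.67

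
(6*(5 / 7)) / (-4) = -15 / 14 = -1.07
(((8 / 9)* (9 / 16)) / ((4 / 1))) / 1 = 1 / 8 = 0.12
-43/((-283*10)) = 43/2830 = 0.02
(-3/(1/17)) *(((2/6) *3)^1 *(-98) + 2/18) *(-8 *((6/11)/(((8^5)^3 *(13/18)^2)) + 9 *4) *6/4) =-4408253268748555225203/2043992116035584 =-2156688.00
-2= -2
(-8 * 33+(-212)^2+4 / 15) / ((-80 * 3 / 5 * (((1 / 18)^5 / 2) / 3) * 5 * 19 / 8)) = -422132010624 / 475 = -888698969.73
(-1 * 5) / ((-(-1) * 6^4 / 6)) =-5 / 216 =-0.02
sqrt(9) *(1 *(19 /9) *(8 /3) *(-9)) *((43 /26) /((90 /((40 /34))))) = -3.29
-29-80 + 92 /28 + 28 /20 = -3651 /35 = -104.31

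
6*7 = 42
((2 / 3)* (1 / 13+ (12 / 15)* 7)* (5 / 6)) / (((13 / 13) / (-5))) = -205 / 13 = -15.77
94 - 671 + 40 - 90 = -627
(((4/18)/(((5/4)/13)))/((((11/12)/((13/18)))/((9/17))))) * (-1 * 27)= -24336/935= -26.03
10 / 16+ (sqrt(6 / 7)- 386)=-3083 / 8+ sqrt(42) / 7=-384.45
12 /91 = 0.13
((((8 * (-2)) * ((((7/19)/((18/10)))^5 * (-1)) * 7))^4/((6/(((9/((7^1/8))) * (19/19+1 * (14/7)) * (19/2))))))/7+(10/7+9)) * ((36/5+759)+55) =8563.96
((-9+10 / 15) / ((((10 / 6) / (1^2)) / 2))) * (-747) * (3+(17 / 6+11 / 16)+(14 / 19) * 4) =10750575 / 152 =70727.47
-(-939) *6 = 5634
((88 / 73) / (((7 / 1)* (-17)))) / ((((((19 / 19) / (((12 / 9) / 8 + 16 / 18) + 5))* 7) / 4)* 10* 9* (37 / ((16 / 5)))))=-153472 / 4556114325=-0.00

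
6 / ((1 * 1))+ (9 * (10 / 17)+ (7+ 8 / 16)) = 639 / 34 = 18.79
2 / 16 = 1 / 8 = 0.12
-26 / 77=-0.34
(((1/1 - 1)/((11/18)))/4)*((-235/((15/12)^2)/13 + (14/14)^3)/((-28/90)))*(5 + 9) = 0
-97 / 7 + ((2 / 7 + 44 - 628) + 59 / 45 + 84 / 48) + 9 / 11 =-8228573 / 13860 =-593.69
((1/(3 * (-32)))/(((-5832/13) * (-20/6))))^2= 169/3482851737600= 0.00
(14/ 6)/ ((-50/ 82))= -287/ 75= -3.83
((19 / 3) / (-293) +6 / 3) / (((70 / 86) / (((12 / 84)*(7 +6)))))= 972101 / 215355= 4.51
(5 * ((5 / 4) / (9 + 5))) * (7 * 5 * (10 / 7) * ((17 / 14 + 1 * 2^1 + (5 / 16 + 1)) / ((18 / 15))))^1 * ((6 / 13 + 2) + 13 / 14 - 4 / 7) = 20840625 / 87808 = 237.34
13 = 13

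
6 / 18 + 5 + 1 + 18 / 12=47 / 6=7.83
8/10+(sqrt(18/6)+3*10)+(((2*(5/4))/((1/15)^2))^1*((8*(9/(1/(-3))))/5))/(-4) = sqrt(3)+30529/5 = 6107.53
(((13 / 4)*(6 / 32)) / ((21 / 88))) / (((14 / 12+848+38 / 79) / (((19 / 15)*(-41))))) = -8800363 / 56382620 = -0.16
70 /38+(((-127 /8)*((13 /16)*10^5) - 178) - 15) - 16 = -98043869 /76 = -1290050.91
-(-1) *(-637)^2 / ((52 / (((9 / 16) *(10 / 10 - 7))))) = -842751 / 32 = -26335.97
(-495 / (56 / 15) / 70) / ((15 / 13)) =-1287 / 784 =-1.64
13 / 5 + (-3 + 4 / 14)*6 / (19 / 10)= -209 / 35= -5.97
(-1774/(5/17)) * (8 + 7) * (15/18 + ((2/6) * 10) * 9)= -2789615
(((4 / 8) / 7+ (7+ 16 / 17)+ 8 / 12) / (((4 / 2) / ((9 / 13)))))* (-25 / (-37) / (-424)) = -464775 / 97077344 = -0.00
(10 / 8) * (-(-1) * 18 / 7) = 3.21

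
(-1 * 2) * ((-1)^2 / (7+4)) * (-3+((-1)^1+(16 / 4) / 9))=64 / 99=0.65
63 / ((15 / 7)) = 147 / 5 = 29.40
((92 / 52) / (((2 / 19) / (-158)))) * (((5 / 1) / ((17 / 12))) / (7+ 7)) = -1035690 / 1547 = -669.48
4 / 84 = 0.05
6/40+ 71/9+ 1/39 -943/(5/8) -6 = -3525761/2340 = -1506.74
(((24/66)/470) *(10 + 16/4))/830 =14/1072775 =0.00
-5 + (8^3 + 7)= 514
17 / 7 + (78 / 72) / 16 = 3355 / 1344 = 2.50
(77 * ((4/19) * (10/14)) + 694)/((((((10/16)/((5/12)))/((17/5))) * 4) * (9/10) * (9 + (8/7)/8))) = 797657/16416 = 48.59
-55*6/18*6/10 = -11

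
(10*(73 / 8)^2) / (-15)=-5329 / 96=-55.51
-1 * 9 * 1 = -9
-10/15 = -2/3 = -0.67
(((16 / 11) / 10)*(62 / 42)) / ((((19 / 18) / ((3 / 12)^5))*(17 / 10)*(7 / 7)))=93 / 795872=0.00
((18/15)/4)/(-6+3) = -1/10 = -0.10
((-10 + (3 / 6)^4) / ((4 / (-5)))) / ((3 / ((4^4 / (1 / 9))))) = 9540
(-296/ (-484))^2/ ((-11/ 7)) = -38332/ 161051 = -0.24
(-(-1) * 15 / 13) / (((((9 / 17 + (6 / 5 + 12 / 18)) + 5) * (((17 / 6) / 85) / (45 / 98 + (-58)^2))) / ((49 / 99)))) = 2101945875 / 269698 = 7793.70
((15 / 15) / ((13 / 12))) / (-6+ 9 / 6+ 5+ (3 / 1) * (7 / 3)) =8 / 65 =0.12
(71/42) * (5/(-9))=-355/378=-0.94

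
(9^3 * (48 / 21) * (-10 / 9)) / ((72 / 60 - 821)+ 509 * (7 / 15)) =97200 / 30569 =3.18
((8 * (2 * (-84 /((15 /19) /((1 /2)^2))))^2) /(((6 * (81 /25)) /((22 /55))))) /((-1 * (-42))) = 40432 /3645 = 11.09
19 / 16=1.19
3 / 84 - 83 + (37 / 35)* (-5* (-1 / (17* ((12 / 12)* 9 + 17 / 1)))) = -513309 / 6188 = -82.95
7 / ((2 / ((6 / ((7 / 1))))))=3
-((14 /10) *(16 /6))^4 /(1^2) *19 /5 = -186855424 /253125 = -738.19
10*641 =6410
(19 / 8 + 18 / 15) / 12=143 / 480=0.30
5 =5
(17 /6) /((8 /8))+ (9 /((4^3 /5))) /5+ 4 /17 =10475 /3264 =3.21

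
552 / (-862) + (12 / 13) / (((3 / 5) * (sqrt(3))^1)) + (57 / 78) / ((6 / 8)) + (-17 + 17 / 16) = -4196471 / 268944 + 20 * sqrt(3) / 39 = -14.72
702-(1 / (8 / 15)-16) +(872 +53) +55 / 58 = 380961 / 232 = 1642.07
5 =5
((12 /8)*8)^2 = 144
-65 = -65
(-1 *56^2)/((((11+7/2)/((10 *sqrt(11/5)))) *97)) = -12544 *sqrt(55)/2813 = -33.07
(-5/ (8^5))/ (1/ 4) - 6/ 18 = -8207/ 24576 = -0.33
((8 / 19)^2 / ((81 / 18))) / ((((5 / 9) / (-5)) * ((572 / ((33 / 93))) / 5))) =-0.00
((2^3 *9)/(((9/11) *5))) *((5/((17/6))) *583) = 18107.29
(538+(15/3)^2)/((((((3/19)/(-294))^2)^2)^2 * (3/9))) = 244043397641514218516328102144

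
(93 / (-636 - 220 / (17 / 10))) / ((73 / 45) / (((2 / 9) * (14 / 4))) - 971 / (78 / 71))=0.00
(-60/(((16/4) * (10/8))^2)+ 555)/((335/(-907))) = -2506041/1675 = -1496.14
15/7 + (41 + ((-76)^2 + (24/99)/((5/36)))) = 2241042/385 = 5820.89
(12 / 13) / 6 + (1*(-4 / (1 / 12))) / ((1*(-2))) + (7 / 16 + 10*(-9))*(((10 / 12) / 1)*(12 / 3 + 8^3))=-4002723 / 104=-38487.72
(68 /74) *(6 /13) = 204 /481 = 0.42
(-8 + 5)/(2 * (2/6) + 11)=-9/35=-0.26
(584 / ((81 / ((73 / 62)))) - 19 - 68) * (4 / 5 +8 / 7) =-1915084 / 12555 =-152.54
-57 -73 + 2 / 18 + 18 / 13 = -15035 / 117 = -128.50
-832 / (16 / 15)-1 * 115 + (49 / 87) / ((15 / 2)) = -1167877 / 1305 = -894.92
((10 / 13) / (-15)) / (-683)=2 / 26637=0.00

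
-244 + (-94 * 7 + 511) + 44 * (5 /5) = -347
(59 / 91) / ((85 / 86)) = 5074 / 7735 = 0.66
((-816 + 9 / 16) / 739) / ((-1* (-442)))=-13047 / 5226208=-0.00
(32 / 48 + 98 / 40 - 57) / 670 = -3233 / 40200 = -0.08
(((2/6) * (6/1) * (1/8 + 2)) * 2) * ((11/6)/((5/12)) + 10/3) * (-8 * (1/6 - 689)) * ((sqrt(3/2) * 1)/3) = 8150276 * sqrt(6)/135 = 147881.61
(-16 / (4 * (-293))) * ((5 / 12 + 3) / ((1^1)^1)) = 41 / 879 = 0.05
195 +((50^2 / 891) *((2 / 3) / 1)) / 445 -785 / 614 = 28297272665 / 146068758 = 193.73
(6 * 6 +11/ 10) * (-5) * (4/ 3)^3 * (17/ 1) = -201824/ 27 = -7474.96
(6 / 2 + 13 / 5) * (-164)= -4592 / 5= -918.40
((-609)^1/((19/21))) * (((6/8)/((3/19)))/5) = -12789/20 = -639.45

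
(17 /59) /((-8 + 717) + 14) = 17 /42657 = 0.00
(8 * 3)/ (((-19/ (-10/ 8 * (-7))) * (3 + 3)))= -35/ 19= -1.84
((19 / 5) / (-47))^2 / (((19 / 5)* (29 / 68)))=1292 / 320305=0.00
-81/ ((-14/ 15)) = 1215/ 14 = 86.79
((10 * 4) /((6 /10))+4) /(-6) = -106 /9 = -11.78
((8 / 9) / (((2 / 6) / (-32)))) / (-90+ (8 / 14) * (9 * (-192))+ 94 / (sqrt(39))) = 0.08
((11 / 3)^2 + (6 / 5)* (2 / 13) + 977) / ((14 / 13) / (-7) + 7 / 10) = 1159036 / 639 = 1813.83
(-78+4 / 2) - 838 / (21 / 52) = -45172 / 21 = -2151.05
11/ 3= 3.67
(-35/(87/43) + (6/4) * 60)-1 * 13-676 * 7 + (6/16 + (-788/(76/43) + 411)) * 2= -31349033/6612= -4741.23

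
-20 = -20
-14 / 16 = -0.88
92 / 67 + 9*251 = 151445 / 67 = 2260.37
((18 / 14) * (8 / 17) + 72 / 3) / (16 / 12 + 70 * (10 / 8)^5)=4497408 / 39290587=0.11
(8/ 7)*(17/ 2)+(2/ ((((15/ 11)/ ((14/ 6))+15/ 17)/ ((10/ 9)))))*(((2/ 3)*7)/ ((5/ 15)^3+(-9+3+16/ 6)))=226355/ 29904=7.57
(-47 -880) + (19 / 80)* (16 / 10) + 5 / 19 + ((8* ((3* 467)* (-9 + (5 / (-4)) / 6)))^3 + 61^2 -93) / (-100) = 20887240324175107 / 1900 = 10993284381144.79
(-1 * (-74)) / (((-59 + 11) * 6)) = -37 / 144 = -0.26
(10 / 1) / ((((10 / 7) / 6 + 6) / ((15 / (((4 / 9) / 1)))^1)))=14175 / 262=54.10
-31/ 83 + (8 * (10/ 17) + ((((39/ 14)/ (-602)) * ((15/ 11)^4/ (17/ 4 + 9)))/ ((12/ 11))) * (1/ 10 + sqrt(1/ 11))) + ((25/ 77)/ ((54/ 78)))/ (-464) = 3793332542683963/ 875802064149936 - 658125 * sqrt(11)/ 6539900444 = 4.33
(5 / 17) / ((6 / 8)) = 20 / 51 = 0.39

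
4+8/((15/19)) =212/15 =14.13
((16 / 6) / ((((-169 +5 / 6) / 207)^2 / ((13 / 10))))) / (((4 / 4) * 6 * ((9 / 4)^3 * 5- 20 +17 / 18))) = 2566826496 / 111118450745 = 0.02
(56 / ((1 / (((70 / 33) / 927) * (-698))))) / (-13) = 2736160 / 397683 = 6.88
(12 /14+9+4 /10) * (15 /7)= 1077 /49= 21.98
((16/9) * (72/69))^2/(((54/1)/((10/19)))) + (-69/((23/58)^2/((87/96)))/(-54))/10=300873011/390782880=0.77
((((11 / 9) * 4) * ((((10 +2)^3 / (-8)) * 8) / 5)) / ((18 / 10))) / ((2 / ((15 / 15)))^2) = -704 / 3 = -234.67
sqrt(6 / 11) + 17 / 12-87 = -1027 / 12 + sqrt(66) / 11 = -84.84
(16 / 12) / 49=4 / 147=0.03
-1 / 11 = -0.09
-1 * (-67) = 67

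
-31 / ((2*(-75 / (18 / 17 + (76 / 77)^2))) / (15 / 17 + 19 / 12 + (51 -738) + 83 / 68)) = -110686243783 / 385533225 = -287.10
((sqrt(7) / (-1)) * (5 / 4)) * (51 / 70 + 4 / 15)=-209 * sqrt(7) / 168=-3.29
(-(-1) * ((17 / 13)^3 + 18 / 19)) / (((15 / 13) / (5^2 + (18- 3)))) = 110.36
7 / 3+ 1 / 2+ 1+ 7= 65 / 6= 10.83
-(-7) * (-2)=-14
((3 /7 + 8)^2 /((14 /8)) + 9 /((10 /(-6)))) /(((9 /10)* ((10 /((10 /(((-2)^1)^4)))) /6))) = 60359 /4116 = 14.66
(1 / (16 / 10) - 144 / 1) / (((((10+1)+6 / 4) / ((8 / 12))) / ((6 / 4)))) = -1147 / 100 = -11.47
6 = 6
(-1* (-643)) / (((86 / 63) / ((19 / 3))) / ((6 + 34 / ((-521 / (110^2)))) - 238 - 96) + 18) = 74695031208 / 2090973805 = 35.72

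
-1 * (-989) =989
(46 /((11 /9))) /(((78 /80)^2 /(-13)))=-73600 /143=-514.69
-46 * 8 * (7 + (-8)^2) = -26128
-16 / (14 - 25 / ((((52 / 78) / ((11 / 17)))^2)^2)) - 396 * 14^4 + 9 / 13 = -2163420654687551 / 142211173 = -15212733.35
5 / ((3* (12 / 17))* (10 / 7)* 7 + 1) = 0.23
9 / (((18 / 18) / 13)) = 117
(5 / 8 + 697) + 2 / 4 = 5585 / 8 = 698.12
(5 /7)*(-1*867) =-4335 /7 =-619.29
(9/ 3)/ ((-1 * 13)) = -3/ 13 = -0.23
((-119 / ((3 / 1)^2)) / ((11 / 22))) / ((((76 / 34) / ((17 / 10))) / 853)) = -29335523 / 1710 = -17155.28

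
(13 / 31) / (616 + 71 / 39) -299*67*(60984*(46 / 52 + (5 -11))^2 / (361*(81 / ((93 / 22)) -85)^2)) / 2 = -413177460282835044 / 40449949729085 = -10214.54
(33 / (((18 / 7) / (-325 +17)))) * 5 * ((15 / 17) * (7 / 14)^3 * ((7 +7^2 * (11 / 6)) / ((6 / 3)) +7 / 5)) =-88608905 / 816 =-108589.34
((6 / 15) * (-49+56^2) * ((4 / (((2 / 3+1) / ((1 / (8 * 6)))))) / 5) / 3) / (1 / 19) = 19551 / 250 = 78.20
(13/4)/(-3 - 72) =-13/300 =-0.04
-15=-15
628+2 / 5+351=4897 / 5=979.40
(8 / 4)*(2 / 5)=4 / 5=0.80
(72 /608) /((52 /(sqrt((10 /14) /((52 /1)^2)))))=9 * sqrt(35) /1438528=0.00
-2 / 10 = -1 / 5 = -0.20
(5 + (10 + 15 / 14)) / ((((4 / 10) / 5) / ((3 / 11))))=16875 / 308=54.79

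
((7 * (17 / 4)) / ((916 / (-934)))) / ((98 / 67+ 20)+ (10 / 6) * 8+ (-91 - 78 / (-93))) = 0.55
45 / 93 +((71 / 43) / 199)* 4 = 137159 / 265267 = 0.52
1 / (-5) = -1 / 5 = -0.20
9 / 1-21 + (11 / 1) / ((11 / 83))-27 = 44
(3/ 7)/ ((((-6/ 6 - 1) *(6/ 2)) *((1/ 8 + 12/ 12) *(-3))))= 4/ 189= 0.02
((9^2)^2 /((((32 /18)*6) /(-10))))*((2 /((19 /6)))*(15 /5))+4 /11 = -9742781 /836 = -11654.04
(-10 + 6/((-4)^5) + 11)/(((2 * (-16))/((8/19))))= -509/38912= -0.01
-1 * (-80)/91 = 80/91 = 0.88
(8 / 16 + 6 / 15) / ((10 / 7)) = 63 / 100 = 0.63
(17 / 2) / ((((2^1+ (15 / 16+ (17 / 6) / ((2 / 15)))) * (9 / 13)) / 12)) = 7072 / 1161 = 6.09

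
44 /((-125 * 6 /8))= -0.47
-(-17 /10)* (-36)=-306 /5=-61.20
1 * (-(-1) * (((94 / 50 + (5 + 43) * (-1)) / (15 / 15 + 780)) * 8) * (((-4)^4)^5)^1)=-10141895254605824 / 19525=-519431255037.43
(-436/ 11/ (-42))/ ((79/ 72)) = 0.86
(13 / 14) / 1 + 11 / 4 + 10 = 383 / 28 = 13.68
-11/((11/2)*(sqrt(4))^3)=-0.25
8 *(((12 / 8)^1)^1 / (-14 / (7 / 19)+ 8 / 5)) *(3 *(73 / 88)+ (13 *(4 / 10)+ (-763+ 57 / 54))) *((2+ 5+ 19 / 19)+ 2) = 14934265 / 6006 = 2486.56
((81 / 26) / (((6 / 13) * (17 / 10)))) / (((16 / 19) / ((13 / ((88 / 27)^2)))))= 24308505 / 4212736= 5.77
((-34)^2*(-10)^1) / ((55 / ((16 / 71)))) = -36992 / 781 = -47.36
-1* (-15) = 15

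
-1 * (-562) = 562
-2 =-2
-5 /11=-0.45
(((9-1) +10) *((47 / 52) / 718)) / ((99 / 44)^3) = 752 / 378027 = 0.00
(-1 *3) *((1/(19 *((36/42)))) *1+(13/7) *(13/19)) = -1063/266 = -4.00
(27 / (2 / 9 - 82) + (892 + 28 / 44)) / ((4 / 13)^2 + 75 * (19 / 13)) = 1220874759 / 150107936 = 8.13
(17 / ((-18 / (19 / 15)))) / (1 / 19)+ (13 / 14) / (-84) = -1203437 / 52920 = -22.74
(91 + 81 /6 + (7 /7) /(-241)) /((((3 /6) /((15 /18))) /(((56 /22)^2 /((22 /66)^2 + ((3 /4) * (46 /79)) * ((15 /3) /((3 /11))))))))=6684708240 /48086489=139.01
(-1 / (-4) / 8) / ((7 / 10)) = 5 / 112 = 0.04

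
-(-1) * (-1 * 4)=-4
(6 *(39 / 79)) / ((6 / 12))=468 / 79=5.92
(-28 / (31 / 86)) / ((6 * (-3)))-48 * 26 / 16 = -20558 / 279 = -73.68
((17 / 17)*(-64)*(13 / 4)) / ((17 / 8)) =-1664 / 17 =-97.88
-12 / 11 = -1.09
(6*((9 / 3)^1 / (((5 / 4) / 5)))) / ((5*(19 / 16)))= 1152 / 95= 12.13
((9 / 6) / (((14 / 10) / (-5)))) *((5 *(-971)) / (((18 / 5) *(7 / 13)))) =7889375 / 588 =13417.30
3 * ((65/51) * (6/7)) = 390/119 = 3.28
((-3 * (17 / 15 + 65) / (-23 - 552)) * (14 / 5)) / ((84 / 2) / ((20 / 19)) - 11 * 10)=-27776 / 2015375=-0.01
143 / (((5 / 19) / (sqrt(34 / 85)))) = 2717 * sqrt(10) / 25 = 343.68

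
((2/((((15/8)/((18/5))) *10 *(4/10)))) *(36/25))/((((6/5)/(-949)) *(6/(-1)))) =22776/125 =182.21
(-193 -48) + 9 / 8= -1919 / 8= -239.88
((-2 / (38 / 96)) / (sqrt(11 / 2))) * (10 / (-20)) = 48 * sqrt(22) / 209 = 1.08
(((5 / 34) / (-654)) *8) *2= -20 / 5559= -0.00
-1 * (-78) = 78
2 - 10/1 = -8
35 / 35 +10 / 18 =14 / 9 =1.56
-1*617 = -617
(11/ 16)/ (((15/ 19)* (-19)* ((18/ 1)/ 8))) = -11/ 540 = -0.02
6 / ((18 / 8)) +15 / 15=11 / 3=3.67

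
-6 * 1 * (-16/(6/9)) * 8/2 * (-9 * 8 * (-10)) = 414720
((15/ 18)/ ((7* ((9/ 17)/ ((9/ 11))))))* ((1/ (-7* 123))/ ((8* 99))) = -85/ 315043344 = -0.00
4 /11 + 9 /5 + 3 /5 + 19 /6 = 1957 /330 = 5.93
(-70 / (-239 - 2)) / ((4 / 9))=315 / 482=0.65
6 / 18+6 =19 / 3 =6.33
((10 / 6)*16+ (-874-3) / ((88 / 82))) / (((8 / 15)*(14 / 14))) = -521755 / 352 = -1482.26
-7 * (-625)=4375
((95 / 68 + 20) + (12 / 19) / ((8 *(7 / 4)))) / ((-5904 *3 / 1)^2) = 21547 / 315248661504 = 0.00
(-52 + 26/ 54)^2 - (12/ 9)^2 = 2652.38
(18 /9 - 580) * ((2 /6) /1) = -578 /3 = -192.67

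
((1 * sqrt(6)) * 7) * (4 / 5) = 28 * sqrt(6) / 5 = 13.72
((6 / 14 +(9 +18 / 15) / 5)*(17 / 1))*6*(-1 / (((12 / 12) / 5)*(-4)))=11016 / 35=314.74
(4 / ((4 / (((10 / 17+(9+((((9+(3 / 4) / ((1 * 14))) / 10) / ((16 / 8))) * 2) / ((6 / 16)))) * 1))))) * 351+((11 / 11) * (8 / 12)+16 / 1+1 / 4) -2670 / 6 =27023483 / 7140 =3784.80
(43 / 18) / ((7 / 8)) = 172 / 63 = 2.73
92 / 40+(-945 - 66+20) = -9887 / 10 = -988.70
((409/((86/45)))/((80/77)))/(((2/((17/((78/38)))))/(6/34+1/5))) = 1795101/5590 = 321.13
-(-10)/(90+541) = 10/631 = 0.02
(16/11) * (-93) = -1488/11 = -135.27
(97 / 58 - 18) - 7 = -1353 / 58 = -23.33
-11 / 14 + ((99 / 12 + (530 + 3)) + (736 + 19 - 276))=28545 / 28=1019.46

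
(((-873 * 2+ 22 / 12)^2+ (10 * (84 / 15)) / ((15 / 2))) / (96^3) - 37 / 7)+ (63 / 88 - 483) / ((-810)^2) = -1.85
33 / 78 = 11 / 26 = 0.42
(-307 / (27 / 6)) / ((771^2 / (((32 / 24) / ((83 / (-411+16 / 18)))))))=9065096 / 11989280529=0.00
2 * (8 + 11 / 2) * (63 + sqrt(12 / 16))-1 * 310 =27 * sqrt(3) / 2 + 1391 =1414.38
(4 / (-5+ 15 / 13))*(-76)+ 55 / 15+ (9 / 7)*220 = 191921 / 525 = 365.56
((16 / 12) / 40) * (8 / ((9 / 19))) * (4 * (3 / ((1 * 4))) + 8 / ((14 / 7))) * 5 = 532 / 27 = 19.70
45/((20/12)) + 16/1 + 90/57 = 847/19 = 44.58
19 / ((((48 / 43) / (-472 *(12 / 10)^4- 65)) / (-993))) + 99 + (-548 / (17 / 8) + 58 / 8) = 2998936366783 / 170000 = 17640802.16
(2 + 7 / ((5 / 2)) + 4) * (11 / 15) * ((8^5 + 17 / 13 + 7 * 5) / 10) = 34400784 / 1625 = 21169.71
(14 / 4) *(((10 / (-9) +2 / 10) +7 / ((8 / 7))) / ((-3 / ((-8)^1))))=13139 / 270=48.66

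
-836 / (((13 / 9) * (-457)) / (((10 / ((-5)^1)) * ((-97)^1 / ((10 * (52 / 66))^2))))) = 198695673 / 50201450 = 3.96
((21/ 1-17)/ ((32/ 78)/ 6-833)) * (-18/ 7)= 8424/ 682171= 0.01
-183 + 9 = -174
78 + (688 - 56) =710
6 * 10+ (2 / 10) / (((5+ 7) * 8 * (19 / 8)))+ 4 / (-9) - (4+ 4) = 176323 / 3420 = 51.56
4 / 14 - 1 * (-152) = 1066 / 7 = 152.29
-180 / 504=-5 / 14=-0.36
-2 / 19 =-0.11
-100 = -100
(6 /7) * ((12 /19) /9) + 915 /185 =24635 /4921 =5.01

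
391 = 391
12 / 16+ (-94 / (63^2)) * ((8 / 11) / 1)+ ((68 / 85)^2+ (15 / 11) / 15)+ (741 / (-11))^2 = 218000542211 / 48024900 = 4539.32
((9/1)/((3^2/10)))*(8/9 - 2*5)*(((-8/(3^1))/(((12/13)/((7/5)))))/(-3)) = -29848/243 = -122.83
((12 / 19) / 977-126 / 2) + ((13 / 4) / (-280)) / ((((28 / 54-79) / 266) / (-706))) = -10986414747 / 121030760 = -90.77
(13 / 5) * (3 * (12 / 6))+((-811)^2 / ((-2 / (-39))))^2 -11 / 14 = 23029296708327709 / 140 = 164494976488055.06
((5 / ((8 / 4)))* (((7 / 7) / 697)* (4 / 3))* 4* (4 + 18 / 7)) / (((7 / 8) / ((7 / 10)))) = 1472 / 14637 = 0.10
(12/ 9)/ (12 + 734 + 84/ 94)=47/ 26328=0.00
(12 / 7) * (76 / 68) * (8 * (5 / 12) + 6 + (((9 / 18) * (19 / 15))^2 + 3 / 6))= 175009 / 8925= 19.61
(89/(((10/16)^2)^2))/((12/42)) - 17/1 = 1265279/625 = 2024.45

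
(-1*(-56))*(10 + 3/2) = 644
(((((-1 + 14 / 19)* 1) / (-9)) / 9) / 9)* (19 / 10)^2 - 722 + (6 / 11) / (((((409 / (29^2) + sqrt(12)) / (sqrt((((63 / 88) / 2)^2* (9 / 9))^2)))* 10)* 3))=-7460709008303714873 / 10333409250827520 + 2807198289* sqrt(3) / 7087386317440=-722.00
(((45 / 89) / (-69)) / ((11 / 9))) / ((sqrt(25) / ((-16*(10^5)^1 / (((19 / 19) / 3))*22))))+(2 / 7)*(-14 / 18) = 2332795906 / 18423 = 126624.11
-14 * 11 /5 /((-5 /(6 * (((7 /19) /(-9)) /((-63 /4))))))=0.10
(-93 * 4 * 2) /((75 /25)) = -248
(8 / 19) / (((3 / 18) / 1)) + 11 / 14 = 881 / 266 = 3.31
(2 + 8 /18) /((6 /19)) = 209 /27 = 7.74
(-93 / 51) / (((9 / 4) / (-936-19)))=118420 / 153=773.99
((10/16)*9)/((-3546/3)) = -15/3152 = -0.00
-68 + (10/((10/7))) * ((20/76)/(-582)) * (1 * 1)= -68.00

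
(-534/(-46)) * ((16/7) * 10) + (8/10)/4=265.54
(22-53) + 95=64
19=19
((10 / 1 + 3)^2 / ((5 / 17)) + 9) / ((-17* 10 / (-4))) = 5836 / 425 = 13.73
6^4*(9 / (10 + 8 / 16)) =7776 / 7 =1110.86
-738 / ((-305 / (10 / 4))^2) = -369 / 7442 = -0.05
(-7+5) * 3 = -6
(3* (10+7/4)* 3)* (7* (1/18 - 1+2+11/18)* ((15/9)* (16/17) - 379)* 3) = -94993815/68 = -1396967.87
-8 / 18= -4 / 9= -0.44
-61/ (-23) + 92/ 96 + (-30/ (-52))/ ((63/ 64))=210803/ 50232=4.20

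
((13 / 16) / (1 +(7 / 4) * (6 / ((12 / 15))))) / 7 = 13 / 1582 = 0.01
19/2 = 9.50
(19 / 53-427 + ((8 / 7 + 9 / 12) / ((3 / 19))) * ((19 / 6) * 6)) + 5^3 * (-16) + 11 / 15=-16310157 / 7420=-2198.13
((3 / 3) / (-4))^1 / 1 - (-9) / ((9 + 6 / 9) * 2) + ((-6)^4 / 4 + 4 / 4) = 37725 / 116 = 325.22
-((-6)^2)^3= -46656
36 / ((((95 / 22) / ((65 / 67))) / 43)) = 442728 / 1273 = 347.78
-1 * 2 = -2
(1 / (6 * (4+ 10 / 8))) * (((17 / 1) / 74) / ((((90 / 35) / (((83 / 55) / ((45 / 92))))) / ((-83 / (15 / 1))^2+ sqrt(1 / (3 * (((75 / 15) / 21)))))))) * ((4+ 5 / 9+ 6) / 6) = 616607 * sqrt(35) / 200274525+ 4247805623 / 9012353625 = 0.49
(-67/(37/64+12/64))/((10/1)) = -2144/245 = -8.75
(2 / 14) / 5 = 1 / 35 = 0.03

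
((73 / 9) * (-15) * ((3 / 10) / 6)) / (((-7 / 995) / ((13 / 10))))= 1124.11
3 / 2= 1.50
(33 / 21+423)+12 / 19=56552 / 133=425.20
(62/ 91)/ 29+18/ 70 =529/ 1885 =0.28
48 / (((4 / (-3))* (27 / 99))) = -132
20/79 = 0.25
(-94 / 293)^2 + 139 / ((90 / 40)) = 47811568 / 772641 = 61.88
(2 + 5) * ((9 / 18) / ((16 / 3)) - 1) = -203 / 32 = -6.34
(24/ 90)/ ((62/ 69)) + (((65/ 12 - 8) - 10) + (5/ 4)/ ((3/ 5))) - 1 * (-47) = 11407/ 310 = 36.80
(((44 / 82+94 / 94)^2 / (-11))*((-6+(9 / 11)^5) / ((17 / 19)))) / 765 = 7601906403 / 4303201389245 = 0.00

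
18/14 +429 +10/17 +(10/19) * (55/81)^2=6395365316/14834421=431.12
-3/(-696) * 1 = 1/232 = 0.00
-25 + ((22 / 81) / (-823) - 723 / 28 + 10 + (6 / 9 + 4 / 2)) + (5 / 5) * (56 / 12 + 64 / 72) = -60849121 / 1866564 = -32.60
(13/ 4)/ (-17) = -13/ 68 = -0.19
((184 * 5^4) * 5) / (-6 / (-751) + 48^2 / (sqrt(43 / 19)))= -9284237500 / 4740423892863 + 20755236800000 * sqrt(817) / 1580141297621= 375.44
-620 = -620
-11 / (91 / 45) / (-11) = 45 / 91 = 0.49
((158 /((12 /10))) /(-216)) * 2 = -395 /324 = -1.22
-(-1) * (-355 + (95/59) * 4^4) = 3375/59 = 57.20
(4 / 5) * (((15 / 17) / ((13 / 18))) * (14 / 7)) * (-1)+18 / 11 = -774 / 2431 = -0.32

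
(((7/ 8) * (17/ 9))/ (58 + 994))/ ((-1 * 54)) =-119/ 4090176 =-0.00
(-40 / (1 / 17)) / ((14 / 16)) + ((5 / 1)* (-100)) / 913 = -4970220 / 6391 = -777.69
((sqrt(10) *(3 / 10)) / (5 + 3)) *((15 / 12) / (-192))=-sqrt(10) / 4096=-0.00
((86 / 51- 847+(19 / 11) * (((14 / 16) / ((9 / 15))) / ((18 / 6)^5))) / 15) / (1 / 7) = -6453120233 / 16358760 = -394.47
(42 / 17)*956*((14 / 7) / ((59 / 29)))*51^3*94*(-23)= -39287326198176 / 59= -665886884714.85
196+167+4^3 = 427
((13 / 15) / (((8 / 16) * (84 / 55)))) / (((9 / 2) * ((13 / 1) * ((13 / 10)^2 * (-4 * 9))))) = -275 / 862407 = -0.00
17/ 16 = 1.06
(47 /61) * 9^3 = 34263 /61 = 561.69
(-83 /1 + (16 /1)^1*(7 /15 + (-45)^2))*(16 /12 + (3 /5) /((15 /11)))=64487311 /1125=57322.05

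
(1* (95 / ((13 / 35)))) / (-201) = -3325 / 2613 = -1.27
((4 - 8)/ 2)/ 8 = -1/ 4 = -0.25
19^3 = 6859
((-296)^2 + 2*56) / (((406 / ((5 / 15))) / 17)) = 745688 / 609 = 1224.45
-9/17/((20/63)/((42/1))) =-11907/170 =-70.04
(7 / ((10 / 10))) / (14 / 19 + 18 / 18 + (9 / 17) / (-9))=2261 / 542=4.17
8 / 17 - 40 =-672 / 17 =-39.53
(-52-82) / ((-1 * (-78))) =-67 / 39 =-1.72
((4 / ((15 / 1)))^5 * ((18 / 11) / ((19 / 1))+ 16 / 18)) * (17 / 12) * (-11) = -7981568 / 389559375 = -0.02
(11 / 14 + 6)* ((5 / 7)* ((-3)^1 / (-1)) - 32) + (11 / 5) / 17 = -1686597 / 8330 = -202.47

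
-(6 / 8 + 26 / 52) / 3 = -5 / 12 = -0.42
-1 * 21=-21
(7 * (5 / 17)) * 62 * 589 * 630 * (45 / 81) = 447345500 / 17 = 26314441.18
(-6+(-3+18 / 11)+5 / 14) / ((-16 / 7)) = 1079 / 352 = 3.07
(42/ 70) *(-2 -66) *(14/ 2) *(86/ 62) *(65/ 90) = -133042/ 465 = -286.11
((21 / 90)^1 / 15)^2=49 / 202500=0.00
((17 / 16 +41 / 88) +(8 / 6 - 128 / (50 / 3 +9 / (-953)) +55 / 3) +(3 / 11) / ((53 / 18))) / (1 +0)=18128934677 / 1332682032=13.60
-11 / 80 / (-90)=11 / 7200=0.00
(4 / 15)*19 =76 / 15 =5.07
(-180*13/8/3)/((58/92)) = -154.66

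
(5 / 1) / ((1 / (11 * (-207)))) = -11385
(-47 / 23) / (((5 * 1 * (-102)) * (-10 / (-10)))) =47 / 11730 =0.00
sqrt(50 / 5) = sqrt(10) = 3.16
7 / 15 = 0.47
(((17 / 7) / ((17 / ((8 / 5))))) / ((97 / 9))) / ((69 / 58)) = 1392 / 78085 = 0.02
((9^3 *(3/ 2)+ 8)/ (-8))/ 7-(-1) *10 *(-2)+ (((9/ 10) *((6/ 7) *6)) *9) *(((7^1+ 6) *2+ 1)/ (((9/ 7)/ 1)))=467673/ 560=835.13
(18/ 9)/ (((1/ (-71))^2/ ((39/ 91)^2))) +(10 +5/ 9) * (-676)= -2330138/ 441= -5283.76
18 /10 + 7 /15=34 /15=2.27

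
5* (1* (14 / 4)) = 35 / 2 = 17.50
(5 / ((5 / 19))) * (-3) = -57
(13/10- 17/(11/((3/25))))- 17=-8737/550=-15.89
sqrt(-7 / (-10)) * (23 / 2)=23 * sqrt(70) / 20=9.62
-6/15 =-2/5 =-0.40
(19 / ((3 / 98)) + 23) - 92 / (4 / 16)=827 / 3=275.67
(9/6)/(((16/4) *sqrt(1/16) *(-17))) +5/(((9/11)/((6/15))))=2.36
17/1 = 17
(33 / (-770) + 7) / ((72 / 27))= 1461 / 560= 2.61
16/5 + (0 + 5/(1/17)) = 441/5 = 88.20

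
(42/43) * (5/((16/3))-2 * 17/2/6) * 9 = -5733/344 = -16.67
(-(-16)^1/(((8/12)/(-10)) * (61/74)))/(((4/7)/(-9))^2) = -4405590/61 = -72222.79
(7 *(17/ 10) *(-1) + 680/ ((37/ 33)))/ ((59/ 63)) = 13859811/ 21830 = 634.90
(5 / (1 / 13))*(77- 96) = -1235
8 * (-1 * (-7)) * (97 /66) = 2716 /33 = 82.30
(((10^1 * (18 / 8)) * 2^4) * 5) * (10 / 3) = 6000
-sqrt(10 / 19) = -sqrt(190) / 19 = -0.73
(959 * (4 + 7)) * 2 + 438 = 21536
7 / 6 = 1.17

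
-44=-44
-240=-240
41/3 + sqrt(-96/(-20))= 2 * sqrt(30)/5 + 41/3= 15.86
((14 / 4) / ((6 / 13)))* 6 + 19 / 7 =675 / 14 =48.21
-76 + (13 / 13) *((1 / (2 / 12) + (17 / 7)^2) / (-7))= -26651 / 343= -77.70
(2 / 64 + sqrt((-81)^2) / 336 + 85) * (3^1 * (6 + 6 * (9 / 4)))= 2234817 / 448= 4988.43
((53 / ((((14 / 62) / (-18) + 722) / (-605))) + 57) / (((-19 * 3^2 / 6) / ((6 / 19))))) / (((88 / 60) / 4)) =-608551560 / 1599792799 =-0.38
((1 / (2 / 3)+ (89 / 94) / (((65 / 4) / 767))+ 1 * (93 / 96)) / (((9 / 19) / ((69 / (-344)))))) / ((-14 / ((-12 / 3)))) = -154972873 / 27162240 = -5.71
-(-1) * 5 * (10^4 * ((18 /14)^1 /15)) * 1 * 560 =2400000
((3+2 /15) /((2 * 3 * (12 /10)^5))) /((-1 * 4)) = -29375 /559872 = -0.05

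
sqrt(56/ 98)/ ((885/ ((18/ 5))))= 12 * sqrt(7)/ 10325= 0.00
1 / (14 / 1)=0.07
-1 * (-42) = 42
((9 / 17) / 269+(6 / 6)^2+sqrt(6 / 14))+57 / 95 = sqrt(21) / 7+36629 / 22865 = 2.26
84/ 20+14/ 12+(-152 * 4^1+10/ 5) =-18019/ 30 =-600.63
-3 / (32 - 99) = 3 / 67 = 0.04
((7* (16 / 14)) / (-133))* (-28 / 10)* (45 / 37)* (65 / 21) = 3120 / 4921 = 0.63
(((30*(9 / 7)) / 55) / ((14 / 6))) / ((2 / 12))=972 / 539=1.80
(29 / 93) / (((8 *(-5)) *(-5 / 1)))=29 / 18600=0.00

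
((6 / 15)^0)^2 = 1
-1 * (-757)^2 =-573049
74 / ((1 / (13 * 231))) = 222222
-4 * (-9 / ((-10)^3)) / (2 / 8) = -0.14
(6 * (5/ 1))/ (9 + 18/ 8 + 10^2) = 24/ 89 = 0.27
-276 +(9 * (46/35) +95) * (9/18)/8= -150821/560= -269.32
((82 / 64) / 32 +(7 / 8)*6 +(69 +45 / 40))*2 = 77225 / 512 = 150.83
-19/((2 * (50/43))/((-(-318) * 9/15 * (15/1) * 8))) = -4676508/25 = -187060.32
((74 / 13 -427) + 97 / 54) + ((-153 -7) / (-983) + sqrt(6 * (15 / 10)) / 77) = -22280053589 / 53135082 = -419.31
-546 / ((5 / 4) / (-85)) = 37128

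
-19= -19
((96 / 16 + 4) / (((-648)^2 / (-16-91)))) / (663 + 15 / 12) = -535 / 139460616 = -0.00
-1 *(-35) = 35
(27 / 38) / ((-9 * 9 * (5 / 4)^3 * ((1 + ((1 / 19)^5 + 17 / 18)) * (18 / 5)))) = -4170272 / 6499761225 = -0.00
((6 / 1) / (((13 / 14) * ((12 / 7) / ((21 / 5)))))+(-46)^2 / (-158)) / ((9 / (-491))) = -133.03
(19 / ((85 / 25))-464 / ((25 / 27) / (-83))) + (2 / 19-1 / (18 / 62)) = 3022931818 / 72675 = 41595.21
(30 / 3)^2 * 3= 300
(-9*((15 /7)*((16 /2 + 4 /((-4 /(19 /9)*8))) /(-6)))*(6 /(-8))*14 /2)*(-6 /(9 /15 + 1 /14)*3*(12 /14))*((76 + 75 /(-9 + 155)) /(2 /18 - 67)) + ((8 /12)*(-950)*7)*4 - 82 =-2106452267557 /99142176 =-21246.78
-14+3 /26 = -361 /26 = -13.88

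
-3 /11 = -0.27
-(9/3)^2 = -9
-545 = -545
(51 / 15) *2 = 34 / 5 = 6.80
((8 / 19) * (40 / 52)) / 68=20 / 4199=0.00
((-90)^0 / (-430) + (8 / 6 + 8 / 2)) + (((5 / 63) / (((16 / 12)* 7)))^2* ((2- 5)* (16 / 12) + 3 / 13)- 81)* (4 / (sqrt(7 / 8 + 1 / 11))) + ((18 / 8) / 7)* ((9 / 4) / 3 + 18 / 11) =692251 / 113520- 7429993* sqrt(1870) / 974610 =-323.57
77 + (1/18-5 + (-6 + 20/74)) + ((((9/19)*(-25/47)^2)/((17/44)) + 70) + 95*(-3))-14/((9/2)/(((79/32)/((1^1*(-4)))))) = -1113152735177/7603130592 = -146.41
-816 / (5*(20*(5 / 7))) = -1428 / 125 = -11.42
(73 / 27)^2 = 5329 / 729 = 7.31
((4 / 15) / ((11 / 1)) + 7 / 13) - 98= -209003 / 2145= -97.44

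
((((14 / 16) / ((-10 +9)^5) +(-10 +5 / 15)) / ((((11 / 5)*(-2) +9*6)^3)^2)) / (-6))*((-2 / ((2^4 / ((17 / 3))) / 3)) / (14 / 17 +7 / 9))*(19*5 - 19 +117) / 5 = -0.00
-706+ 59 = -647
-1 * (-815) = 815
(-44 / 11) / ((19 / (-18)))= 72 / 19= 3.79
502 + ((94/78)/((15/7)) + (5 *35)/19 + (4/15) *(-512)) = 4170788/11115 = 375.24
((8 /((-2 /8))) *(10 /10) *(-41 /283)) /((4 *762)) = 164 /107823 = 0.00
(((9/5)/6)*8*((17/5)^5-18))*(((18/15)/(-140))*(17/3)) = -19869702/390625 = -50.87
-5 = -5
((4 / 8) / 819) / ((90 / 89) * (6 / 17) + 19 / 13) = 1513 / 4506642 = 0.00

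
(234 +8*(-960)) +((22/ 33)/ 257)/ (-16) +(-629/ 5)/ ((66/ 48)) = -2557018471/ 339240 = -7537.49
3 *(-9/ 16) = -27/ 16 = -1.69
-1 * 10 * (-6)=60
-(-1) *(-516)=-516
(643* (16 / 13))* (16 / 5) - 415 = 2117.43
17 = 17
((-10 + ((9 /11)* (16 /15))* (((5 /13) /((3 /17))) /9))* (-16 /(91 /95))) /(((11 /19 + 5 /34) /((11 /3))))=12370228160 /14980329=825.76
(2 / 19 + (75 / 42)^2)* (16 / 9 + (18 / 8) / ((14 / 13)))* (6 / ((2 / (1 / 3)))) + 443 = 95041479 / 208544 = 455.74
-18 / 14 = -9 / 7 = -1.29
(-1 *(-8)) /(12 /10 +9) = 40 /51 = 0.78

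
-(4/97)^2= -16/9409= -0.00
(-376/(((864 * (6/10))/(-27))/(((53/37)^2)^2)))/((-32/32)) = -1854263035/22489932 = -82.45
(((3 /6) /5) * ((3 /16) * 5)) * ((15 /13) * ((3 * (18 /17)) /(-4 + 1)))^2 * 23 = 1257525 /390728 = 3.22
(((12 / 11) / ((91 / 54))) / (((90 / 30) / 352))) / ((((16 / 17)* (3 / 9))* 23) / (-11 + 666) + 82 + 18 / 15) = 14430960 / 15809339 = 0.91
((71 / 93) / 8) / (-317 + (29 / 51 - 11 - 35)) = -1207 / 4584032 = -0.00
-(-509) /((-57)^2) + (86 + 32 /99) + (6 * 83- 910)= -3877921 /11913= -325.52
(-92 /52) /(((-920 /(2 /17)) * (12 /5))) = 1 /10608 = 0.00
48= 48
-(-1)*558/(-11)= -558/11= -50.73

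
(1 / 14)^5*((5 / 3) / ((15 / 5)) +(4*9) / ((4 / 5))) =205 / 2420208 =0.00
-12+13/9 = -10.56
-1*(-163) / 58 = 163 / 58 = 2.81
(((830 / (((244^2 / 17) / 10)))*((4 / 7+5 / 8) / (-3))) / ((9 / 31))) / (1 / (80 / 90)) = -73266175 / 25317684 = -2.89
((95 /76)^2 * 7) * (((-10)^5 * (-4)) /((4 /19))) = 20781250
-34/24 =-17/12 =-1.42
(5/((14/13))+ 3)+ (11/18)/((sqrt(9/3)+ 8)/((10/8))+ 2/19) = 59271103/7656516 - 19855 * sqrt(3)/1640682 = 7.72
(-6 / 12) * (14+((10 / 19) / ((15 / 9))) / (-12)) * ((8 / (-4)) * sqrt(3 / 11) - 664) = 531 * sqrt(33) / 418+88146 / 19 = 4646.56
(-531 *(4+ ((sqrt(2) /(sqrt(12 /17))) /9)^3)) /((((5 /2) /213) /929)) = -840581496 /5 - 66156877 *sqrt(102) /2430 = -168391258.75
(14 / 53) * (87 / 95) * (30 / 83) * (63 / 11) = 0.50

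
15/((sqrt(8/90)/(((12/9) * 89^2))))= 237630 * sqrt(5)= 531356.83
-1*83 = -83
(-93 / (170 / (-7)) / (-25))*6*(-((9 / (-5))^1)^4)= 12813633 / 1328125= 9.65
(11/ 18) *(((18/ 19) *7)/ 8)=77/ 152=0.51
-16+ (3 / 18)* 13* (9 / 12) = -115 / 8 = -14.38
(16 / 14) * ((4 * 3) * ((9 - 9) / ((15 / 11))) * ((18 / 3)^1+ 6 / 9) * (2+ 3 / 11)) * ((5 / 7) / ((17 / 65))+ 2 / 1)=0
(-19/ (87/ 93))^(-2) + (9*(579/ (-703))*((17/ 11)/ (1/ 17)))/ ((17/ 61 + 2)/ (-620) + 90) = -1038796871704313/ 480586201456867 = -2.16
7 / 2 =3.50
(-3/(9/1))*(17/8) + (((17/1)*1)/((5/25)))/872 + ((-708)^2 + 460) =656254193/1308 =501723.39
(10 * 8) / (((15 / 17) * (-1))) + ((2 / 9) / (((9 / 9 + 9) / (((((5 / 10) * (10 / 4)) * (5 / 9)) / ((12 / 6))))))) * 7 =-58717 / 648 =-90.61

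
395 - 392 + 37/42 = 163/42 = 3.88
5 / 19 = 0.26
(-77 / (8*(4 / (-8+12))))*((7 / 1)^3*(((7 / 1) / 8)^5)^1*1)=-1693.30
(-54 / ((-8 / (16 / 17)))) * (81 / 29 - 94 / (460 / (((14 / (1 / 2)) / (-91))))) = 13372668 / 737035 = 18.14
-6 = -6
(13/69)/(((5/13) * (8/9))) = 507/920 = 0.55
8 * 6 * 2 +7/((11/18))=1182/11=107.45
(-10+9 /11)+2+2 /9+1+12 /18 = -524 /99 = -5.29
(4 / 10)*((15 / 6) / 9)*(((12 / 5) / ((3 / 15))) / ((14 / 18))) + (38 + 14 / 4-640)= -8355 / 14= -596.79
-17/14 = -1.21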